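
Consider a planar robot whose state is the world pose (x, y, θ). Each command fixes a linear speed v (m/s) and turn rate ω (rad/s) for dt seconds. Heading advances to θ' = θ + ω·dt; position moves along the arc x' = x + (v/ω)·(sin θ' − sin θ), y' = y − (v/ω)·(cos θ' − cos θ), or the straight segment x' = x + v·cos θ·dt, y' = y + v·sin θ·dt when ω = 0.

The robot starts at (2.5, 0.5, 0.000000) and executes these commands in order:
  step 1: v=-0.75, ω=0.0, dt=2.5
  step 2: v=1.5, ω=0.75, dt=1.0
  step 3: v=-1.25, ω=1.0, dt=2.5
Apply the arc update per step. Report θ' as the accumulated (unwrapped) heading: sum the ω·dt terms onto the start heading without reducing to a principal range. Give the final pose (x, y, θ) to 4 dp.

(2.9756, -1.1207, 3.2500)

step 1: θ'=0.0000 (straight) → pose (0.6250, 0.5000, 0.0000)
step 2: θ'=0.7500 (R=2.0000) → pose (1.9883, 1.0366, 0.7500)
step 3: θ'=3.2500 (R=-1.2500) → pose (2.9756, -1.1207, 3.2500)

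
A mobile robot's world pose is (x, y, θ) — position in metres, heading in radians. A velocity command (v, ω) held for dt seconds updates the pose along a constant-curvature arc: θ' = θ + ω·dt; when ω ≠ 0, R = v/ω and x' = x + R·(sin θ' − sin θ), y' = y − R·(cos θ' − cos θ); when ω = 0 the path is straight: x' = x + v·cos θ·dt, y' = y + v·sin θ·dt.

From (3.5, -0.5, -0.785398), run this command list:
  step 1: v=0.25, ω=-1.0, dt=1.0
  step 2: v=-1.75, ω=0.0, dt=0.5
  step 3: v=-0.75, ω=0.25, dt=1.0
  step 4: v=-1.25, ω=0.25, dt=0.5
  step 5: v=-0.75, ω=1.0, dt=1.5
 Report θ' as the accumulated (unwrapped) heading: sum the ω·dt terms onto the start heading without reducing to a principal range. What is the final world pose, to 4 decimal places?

(2.9522, 2.1188, 0.0896)

step 1: θ'=-1.7854 (R=-0.2500) → pose (3.5675, -0.7300, -1.7854)
step 2: θ'=-1.7854 (straight) → pose (3.7538, 0.1249, -1.7854)
step 3: θ'=-1.5354 (R=-3.0000) → pose (3.8208, 0.8700, -1.5354)
step 4: θ'=-1.4104 (R=-5.0000) → pose (3.7597, 1.4916, -1.4104)
step 5: θ'=0.0896 (R=-0.7500) → pose (2.9522, 2.1188, 0.0896)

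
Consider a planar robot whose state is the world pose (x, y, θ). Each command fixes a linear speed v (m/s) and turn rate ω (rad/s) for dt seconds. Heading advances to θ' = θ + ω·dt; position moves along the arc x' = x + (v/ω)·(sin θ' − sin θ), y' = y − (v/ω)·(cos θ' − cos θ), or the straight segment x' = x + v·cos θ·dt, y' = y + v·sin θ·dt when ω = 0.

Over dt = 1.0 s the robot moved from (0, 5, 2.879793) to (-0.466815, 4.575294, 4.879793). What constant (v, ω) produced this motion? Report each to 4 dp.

Δθ = 4.879793 − 2.879793 = 2.000000
ω = Δθ/dt = 2.000000/1.0 = 2.0000
R = Δx/(sin θ' − sin θ) = 0.3750
v = R·ω = 0.3750·2.0000 = 0.7500

v = 0.7500, ω = 2.0000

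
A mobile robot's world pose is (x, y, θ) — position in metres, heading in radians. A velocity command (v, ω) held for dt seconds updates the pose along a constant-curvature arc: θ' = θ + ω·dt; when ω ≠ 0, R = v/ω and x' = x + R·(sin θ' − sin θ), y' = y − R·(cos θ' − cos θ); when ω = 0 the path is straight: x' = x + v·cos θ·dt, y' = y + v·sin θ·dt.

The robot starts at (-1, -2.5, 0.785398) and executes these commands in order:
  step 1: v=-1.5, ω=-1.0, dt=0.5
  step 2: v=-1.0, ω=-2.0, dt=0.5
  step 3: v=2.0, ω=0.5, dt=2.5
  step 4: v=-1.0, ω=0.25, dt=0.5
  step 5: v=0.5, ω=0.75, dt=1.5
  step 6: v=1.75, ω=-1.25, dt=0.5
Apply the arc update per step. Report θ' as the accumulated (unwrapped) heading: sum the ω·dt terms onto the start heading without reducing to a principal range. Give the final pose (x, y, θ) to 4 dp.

step 1: θ'=0.2854 (R=1.5000) → pose (-1.6384, -2.8787, 0.2854)
step 2: θ'=-0.7146 (R=0.5000) → pose (-2.1068, -2.7766, -0.7146)
step 3: θ'=0.5354 (R=4.0000) → pose (2.5552, -3.1954, 0.5354)
step 4: θ'=0.6604 (R=-4.0000) → pose (2.1422, -3.4767, 0.6604)
step 5: θ'=1.7854 (R=0.6667) → pose (2.3847, -2.8082, 1.7854)
step 6: θ'=1.1604 (R=-1.4000) → pose (2.4688, -1.9515, 1.1604)

(2.4688, -1.9515, 1.1604)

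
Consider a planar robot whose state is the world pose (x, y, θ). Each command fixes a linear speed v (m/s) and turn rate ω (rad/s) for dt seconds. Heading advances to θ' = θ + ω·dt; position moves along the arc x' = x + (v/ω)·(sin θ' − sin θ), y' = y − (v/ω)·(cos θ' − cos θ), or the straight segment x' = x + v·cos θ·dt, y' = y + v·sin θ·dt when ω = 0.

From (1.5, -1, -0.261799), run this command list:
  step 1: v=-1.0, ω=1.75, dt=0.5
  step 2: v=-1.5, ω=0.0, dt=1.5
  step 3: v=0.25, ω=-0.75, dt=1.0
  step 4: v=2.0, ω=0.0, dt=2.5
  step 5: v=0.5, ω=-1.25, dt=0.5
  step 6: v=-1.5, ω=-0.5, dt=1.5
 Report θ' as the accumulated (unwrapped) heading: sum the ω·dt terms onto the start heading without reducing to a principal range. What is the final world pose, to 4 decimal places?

(3.6712, -1.1167, -1.5118)

step 1: θ'=0.6132 (R=-0.5714) → pose (1.0233, -1.0846, 0.6132)
step 2: θ'=0.6132 (straight) → pose (-0.8168, -2.3795, 0.6132)
step 3: θ'=-0.1368 (R=-0.3333) → pose (-0.5795, -2.3219, -0.1368)
step 4: θ'=-0.1368 (straight) → pose (4.3738, -3.0037, -0.1368)
step 5: θ'=-0.7618 (R=-0.4000) → pose (4.5953, -3.1106, -0.7618)
step 6: θ'=-1.5118 (R=3.0000) → pose (3.6712, -1.1167, -1.5118)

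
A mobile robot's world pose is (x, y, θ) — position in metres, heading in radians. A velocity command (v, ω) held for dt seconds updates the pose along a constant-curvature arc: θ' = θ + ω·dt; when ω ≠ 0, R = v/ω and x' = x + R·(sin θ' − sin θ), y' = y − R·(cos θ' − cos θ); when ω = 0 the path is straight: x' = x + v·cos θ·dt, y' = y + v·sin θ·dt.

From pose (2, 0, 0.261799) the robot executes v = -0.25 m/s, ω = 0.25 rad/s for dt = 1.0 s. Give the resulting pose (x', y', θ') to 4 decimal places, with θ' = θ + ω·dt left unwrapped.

(1.7691, -0.0941, 0.5118)

θ' = 0.2618 + 0.25·1.0 = 0.5118
R = v/ω = -0.25/0.25 = -1.0000
x' = 2 + -1.0000·(sin 0.5118 − sin 0.2618) = 1.7691
y' = 0 − -1.0000·(cos 0.5118 − cos 0.2618) = -0.0941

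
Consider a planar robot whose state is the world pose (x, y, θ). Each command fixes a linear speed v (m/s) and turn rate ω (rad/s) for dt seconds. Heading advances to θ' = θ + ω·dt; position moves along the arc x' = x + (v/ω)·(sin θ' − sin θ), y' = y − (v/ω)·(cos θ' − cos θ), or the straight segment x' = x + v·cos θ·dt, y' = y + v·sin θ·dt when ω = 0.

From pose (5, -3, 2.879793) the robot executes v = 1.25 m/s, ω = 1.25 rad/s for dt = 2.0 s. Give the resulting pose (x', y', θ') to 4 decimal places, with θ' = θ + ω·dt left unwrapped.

(3.9557, -4.5849, 5.3798)

θ' = 2.8798 + 1.25·2.0 = 5.3798
R = v/ω = 1.25/1.25 = 1.0000
x' = 5 + 1.0000·(sin 5.3798 − sin 2.8798) = 3.9557
y' = -3 − 1.0000·(cos 5.3798 − cos 2.8798) = -4.5849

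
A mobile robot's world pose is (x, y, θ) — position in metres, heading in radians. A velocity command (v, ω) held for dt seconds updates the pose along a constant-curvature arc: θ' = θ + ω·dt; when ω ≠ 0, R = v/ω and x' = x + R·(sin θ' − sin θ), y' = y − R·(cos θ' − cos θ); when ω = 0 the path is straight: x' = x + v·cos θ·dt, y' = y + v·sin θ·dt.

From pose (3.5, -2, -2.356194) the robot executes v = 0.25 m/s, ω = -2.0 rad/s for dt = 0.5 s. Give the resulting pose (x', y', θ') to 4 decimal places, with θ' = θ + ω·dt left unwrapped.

(3.3850, -2.0337, -3.3562)

θ' = -2.3562 + -2.0·0.5 = -3.3562
R = v/ω = 0.25/-2.0 = -0.1250
x' = 3.5 + -0.1250·(sin -3.3562 − sin -2.3562) = 3.3850
y' = -2 − -0.1250·(cos -3.3562 − cos -2.3562) = -2.0337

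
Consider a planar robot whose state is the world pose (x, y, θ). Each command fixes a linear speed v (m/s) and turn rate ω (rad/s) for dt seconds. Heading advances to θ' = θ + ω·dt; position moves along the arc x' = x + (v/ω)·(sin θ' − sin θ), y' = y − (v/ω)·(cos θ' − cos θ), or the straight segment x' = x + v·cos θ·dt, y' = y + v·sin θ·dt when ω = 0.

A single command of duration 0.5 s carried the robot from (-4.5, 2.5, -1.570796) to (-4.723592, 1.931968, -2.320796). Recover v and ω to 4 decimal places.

Δθ = -2.320796 − -1.570796 = -0.750000
ω = Δθ/dt = -0.750000/0.5 = -1.5000
R = −Δy/(cos θ' − cos θ) = -0.8333
v = R·ω = -0.8333·-1.5000 = 1.2500

v = 1.2500, ω = -1.5000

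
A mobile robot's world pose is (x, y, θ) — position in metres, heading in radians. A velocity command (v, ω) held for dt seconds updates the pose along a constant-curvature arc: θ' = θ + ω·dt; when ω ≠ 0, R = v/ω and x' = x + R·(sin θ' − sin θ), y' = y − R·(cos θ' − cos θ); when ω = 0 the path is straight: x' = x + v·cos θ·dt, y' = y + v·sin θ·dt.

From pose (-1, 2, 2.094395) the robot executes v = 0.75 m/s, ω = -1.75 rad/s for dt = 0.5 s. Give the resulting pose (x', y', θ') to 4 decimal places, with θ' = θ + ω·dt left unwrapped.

θ' = 2.0944 + -1.75·0.5 = 1.2194
R = v/ω = 0.75/-1.75 = -0.4286
x' = -1 + -0.4286·(sin 1.2194 − sin 2.0944) = -1.0312
y' = 2 − -0.4286·(cos 1.2194 − cos 2.0944) = 2.3618

(-1.0312, 2.3618, 1.2194)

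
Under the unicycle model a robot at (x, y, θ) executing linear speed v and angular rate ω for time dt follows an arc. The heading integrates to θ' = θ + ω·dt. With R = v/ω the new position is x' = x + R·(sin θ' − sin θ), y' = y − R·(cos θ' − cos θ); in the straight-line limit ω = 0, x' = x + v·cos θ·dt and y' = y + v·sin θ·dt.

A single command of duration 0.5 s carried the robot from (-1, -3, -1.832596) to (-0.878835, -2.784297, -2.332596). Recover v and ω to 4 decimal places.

v = -0.5000, ω = -1.0000

Δθ = -2.332596 − -1.832596 = -0.500000
ω = Δθ/dt = -0.500000/0.5 = -1.0000
R = −Δy/(cos θ' − cos θ) = 0.5000
v = R·ω = 0.5000·-1.0000 = -0.5000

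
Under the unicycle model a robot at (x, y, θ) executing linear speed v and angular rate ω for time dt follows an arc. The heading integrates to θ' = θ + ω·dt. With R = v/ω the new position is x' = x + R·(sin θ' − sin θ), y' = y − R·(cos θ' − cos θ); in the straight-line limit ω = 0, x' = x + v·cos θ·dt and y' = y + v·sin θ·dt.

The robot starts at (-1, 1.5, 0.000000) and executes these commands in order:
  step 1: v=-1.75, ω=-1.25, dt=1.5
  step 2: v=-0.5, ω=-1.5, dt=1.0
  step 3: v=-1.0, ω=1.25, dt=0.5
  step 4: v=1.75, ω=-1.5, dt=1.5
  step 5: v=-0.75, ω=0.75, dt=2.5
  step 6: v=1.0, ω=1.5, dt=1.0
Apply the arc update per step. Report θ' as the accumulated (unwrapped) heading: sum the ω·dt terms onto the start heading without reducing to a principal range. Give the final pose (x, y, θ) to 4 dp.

step 1: θ'=-1.8750 (R=1.4000) → pose (-2.3357, 3.3193, -1.8750)
step 2: θ'=-3.3750 (R=0.3333) → pose (-1.9406, 3.5438, -3.3750)
step 3: θ'=-2.7500 (R=-0.8000) → pose (-1.4502, 3.5827, -2.7500)
step 4: θ'=-5.0000 (R=-1.1667) → pose (-3.0142, 4.9920, -5.0000)
step 5: θ'=-3.1250 (R=-1.0000) → pose (-2.0387, 3.7084, -3.1250)
step 6: θ'=-1.6250 (R=0.6667) → pose (-2.6934, 3.0780, -1.6250)

(-2.6934, 3.0780, -1.6250)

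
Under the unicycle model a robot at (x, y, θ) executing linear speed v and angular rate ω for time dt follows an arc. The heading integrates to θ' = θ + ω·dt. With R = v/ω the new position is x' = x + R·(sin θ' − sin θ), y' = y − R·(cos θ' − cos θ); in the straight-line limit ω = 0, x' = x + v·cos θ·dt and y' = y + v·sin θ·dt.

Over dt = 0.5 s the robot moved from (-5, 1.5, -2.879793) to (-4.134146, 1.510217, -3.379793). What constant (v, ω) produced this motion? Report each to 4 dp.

Δθ = -3.379793 − -2.879793 = -0.500000
ω = Δθ/dt = -0.500000/0.5 = -1.0000
R = Δx/(sin θ' − sin θ) = 1.7500
v = R·ω = 1.7500·-1.0000 = -1.7500

v = -1.7500, ω = -1.0000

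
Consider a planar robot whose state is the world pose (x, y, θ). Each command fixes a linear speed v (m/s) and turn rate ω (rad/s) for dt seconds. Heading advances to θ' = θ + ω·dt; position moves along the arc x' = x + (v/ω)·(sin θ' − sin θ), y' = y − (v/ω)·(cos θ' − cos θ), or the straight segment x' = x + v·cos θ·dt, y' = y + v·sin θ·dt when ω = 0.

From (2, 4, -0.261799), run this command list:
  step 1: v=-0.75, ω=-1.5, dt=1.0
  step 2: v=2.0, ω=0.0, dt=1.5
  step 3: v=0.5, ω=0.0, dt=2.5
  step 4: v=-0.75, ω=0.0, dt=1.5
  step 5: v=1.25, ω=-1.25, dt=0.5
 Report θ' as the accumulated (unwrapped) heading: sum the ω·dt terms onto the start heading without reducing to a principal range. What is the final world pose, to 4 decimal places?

(0.7486, 0.9711, -2.3868)

step 1: θ'=-1.7618 (R=0.5000) → pose (1.6385, 4.5779, -1.7618)
step 2: θ'=-1.7618 (straight) → pose (1.0690, 1.6324, -1.7618)
step 3: θ'=-1.7618 (straight) → pose (0.8317, 0.4052, -1.7618)
step 4: θ'=-1.7618 (straight) → pose (1.0452, 1.5097, -1.7618)
step 5: θ'=-2.3868 (R=-1.0000) → pose (0.7486, 0.9711, -2.3868)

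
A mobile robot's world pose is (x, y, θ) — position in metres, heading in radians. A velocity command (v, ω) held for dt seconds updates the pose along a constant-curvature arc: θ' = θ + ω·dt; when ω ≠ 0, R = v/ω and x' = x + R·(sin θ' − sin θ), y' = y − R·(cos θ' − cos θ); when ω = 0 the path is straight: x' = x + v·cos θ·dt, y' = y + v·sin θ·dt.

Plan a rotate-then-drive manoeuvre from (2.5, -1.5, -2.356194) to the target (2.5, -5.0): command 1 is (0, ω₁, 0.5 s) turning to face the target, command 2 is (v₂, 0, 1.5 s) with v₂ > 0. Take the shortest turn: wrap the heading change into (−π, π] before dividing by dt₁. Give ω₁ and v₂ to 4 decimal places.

heading to target = atan2(-5−-1.5, 2.5−2.5) = -1.5708
Δθ = wrap(-1.5708 − -2.3562) = 0.7854; ω₁ = Δθ/dt₁ = 1.5708
distance = √((2.5−2.5)² + (-5−-1.5)²) = 3.5000; v₂ = distance/dt₂ = 2.3333

ω₁ = 1.5708, v₂ = 2.3333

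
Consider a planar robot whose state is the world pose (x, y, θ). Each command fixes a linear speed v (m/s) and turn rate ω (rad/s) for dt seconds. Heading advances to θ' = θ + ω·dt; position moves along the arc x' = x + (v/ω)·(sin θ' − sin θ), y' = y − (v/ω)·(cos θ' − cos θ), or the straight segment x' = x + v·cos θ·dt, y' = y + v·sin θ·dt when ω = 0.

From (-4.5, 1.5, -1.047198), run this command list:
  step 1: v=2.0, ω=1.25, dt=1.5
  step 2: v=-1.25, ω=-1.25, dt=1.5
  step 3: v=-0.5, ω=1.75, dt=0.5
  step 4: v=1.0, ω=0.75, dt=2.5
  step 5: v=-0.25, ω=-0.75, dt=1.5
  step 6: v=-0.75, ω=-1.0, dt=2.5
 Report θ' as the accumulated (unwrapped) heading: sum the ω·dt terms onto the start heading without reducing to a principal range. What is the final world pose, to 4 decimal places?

step 1: θ'=0.8278 (R=1.6000) → pose (-1.9360, 1.2176, 0.8278)
step 2: θ'=-1.0472 (R=1.0000) → pose (-3.5385, 1.3941, -1.0472)
step 3: θ'=-0.1722 (R=-0.2857) → pose (-3.7370, 1.5327, -0.1722)
step 4: θ'=1.7028 (R=1.3333) → pose (-2.1868, 3.0218, 1.7028)
step 5: θ'=0.5778 (R=0.3333) → pose (-2.3352, 2.6987, 0.5778)
step 6: θ'=-1.9222 (R=0.7500) → pose (-3.4490, 3.5852, -1.9222)

(-3.4490, 3.5852, -1.9222)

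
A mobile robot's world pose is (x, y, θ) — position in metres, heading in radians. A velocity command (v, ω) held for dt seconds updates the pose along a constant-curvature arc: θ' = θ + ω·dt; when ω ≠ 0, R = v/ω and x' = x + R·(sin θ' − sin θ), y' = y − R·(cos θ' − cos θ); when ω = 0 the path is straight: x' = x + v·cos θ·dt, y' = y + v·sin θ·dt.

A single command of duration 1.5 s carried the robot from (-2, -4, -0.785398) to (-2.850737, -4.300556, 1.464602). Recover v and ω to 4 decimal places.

v = -0.7500, ω = 1.5000

Δθ = 1.464602 − -0.785398 = 2.250000
ω = Δθ/dt = 2.250000/1.5 = 1.5000
R = Δx/(sin θ' − sin θ) = -0.5000
v = R·ω = -0.5000·1.5000 = -0.7500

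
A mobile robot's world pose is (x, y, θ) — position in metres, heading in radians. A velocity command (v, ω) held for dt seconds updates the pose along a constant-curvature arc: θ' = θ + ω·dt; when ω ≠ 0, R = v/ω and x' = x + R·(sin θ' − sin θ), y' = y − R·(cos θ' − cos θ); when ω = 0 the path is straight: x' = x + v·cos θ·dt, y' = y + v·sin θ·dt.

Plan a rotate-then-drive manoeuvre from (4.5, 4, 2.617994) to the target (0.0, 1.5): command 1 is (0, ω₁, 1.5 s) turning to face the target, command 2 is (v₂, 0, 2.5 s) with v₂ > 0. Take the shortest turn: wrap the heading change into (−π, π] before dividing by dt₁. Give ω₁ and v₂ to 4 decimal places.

ω₁ = 0.6871, v₂ = 2.0591

heading to target = atan2(1.5−4, 0−4.5) = -2.6345
Δθ = wrap(-2.6345 − 2.6180) = 1.0307; ω₁ = Δθ/dt₁ = 0.6871
distance = √((0−4.5)² + (1.5−4)²) = 5.1478; v₂ = distance/dt₂ = 2.0591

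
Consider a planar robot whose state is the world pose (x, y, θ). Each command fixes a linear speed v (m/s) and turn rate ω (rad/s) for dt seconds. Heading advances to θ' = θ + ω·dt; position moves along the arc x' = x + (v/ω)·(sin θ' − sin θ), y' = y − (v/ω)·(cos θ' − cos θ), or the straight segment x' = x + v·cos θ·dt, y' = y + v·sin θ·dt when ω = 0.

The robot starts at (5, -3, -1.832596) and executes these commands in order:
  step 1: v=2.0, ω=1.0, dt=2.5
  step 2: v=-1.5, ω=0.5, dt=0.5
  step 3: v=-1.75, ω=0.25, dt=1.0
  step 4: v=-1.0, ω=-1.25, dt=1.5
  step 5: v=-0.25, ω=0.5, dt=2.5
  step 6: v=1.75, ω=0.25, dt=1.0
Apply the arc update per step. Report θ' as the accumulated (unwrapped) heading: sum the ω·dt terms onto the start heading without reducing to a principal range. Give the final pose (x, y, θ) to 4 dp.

(6.2966, -6.2938, 0.7924)

step 1: θ'=0.6674 (R=2.0000) → pose (8.1697, -5.0885, 0.6674)
step 2: θ'=0.9174 (R=-3.0000) → pose (7.6445, -5.6211, 0.9174)
step 3: θ'=1.1674 (R=-7.0000) → pose (6.7646, -7.1285, 1.1674)
step 4: θ'=-0.7076 (R=0.8000) → pose (5.5088, -7.4225, -0.7076)
step 5: θ'=0.5424 (R=-0.5000) → pose (4.9257, -7.3742, 0.5424)
step 6: θ'=0.7924 (R=7.0000) → pose (6.2966, -6.2938, 0.7924)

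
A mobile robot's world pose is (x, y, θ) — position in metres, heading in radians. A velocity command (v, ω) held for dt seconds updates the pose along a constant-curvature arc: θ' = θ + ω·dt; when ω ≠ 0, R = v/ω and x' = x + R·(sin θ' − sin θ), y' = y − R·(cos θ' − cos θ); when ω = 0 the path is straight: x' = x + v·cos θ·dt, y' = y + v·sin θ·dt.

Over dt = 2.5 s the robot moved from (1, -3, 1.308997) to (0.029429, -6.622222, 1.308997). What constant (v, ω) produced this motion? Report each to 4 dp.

Δθ = 1.308997 − 1.308997 = 0.000000
ω = Δθ/dt = 0.000000/2.5 = 0.0000
ω = 0 → v = (Δx·cos θ + Δy·sin θ)/dt = -1.5000

v = -1.5000, ω = 0.0000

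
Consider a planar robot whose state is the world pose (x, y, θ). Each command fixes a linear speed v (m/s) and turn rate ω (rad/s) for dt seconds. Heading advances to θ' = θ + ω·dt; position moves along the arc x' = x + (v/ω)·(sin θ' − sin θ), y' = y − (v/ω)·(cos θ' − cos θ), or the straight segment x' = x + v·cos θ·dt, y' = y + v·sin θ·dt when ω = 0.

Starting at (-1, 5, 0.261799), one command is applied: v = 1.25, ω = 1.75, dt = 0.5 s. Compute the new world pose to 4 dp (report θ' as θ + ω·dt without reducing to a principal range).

(-0.5368, 5.3896, 1.1368)

θ' = 0.2618 + 1.75·0.5 = 1.1368
R = v/ω = 1.25/1.75 = 0.7143
x' = -1 + 0.7143·(sin 1.1368 − sin 0.2618) = -0.5368
y' = 5 − 0.7143·(cos 1.1368 − cos 0.2618) = 5.3896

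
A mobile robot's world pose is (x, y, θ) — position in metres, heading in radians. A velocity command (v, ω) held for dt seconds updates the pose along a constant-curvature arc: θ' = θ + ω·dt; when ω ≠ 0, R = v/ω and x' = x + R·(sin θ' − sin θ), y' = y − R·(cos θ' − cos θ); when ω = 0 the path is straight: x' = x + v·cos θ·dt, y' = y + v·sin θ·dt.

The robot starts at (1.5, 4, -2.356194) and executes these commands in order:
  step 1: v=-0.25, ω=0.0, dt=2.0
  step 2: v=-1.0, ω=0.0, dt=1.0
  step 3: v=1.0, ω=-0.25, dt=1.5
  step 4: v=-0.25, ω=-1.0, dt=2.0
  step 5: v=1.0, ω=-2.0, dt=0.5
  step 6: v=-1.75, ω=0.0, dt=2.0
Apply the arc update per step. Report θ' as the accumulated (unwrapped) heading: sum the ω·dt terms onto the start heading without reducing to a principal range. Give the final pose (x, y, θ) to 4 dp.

step 1: θ'=-2.3562 (straight) → pose (1.8536, 4.3536, -2.3562)
step 2: θ'=-2.3562 (straight) → pose (2.5607, 5.0607, -2.3562)
step 3: θ'=-2.7312 (R=-4.0000) → pose (1.3281, 4.2212, -2.7312)
step 4: θ'=-4.7312 (R=0.2500) → pose (1.6778, 3.9873, -4.7312)
step 5: θ'=-5.7312 (R=-0.5000) → pose (1.9155, 4.4036, -5.7312)
step 6: θ'=-5.7312 (straight) → pose (-1.0646, 2.5683, -5.7312)

(-1.0646, 2.5683, -5.7312)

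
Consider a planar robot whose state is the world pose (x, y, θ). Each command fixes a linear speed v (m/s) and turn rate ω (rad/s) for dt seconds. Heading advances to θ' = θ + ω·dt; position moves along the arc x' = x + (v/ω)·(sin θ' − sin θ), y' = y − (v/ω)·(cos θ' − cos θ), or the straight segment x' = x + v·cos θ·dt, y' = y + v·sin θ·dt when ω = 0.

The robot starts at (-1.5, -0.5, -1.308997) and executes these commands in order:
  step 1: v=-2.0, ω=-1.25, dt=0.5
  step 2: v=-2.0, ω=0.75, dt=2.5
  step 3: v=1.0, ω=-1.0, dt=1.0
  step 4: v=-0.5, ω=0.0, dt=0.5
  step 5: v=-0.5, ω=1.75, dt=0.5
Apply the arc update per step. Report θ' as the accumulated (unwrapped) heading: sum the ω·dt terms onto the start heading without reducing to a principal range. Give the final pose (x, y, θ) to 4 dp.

step 1: θ'=-1.9340 (R=1.6000) → pose (-1.4501, 0.4825, -1.9340)
step 2: θ'=-0.0590 (R=-2.6667) → pose (-3.7856, 4.0919, -0.0590)
step 3: θ'=-1.0590 (R=-1.0000) → pose (-2.9727, 3.5834, -1.0590)
step 4: θ'=-1.0590 (straight) → pose (-3.0951, 3.8014, -1.0590)
step 5: θ'=-0.1840 (R=-0.2857) → pose (-3.2920, 3.9424, -0.1840)

(-3.2920, 3.9424, -0.1840)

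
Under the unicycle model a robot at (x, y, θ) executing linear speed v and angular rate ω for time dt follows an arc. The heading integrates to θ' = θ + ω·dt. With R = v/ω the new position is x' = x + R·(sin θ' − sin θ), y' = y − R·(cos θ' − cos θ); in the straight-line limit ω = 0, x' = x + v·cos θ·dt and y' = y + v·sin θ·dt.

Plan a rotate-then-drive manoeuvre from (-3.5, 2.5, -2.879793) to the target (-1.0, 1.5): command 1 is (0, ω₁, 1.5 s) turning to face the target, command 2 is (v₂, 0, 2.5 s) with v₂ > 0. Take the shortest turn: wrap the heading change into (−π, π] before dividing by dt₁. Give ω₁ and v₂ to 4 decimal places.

heading to target = atan2(1.5−2.5, -1−-3.5) = -0.3805
Δθ = wrap(-0.3805 − -2.8798) = 2.4993; ω₁ = Δθ/dt₁ = 1.6662
distance = √((-1−-3.5)² + (1.5−2.5)²) = 2.6926; v₂ = distance/dt₂ = 1.0770

ω₁ = 1.6662, v₂ = 1.0770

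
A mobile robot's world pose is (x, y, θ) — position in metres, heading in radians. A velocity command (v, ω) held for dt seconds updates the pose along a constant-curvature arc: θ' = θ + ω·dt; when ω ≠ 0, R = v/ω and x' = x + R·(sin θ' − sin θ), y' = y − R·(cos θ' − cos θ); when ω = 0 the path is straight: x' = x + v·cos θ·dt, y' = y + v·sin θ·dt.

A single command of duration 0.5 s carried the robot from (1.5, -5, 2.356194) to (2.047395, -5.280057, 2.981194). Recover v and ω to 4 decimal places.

v = -1.2500, ω = 1.2500

Δθ = 2.981194 − 2.356194 = 0.625000
ω = Δθ/dt = 0.625000/0.5 = 1.2500
R = Δx/(sin θ' − sin θ) = -1.0000
v = R·ω = -1.0000·1.2500 = -1.2500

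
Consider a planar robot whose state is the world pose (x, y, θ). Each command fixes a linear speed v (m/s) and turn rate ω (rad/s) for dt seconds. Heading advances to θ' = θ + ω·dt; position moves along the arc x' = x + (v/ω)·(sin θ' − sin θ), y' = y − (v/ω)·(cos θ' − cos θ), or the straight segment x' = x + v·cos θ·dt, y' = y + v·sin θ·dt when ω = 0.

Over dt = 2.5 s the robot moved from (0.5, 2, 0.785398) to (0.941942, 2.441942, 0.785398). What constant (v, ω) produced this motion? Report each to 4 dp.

v = 0.2500, ω = 0.0000

Δθ = 0.785398 − 0.785398 = 0.000000
ω = Δθ/dt = 0.000000/2.5 = 0.0000
ω = 0 → v = (Δx·cos θ + Δy·sin θ)/dt = 0.2500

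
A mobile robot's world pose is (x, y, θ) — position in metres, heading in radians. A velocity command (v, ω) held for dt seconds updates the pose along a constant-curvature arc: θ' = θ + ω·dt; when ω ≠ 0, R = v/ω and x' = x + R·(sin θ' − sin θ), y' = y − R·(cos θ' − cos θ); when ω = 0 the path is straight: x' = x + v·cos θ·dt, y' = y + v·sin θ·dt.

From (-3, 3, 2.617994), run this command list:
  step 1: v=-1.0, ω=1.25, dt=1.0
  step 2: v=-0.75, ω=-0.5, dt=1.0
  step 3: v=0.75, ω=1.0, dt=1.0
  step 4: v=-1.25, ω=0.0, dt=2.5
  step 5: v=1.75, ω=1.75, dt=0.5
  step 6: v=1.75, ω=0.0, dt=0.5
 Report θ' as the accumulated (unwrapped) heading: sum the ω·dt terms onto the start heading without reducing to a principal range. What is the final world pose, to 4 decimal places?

step 1: θ'=3.8680 (R=-0.8000) → pose (-2.0687, 3.0948, 3.8680)
step 2: θ'=3.3680 (R=1.5000) → pose (-1.4091, 3.4351, 3.3680)
step 3: θ'=4.3680 (R=0.7500) → pose (-1.9467, 2.9575, 4.3680)
step 4: θ'=4.3680 (straight) → pose (-0.8916, 5.8990, 4.3680)
step 5: θ'=5.2430 (R=1.0000) → pose (-0.8128, 5.0553, 5.2430)
step 6: θ'=5.2430 (straight) → pose (-0.3700, 4.3006, 5.2430)

(-0.3700, 4.3006, 5.2430)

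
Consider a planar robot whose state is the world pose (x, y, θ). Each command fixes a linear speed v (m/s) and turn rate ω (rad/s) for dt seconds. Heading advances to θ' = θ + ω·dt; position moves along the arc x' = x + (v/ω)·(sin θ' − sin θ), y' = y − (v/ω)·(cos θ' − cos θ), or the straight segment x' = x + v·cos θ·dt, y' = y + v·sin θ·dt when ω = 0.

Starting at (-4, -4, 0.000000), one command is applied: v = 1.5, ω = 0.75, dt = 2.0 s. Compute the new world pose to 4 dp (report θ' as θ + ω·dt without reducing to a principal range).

(-2.0050, -2.1415, 1.5000)

θ' = 0.0000 + 0.75·2.0 = 1.5000
R = v/ω = 1.5/0.75 = 2.0000
x' = -4 + 2.0000·(sin 1.5000 − sin 0.0000) = -2.0050
y' = -4 − 2.0000·(cos 1.5000 − cos 0.0000) = -2.1415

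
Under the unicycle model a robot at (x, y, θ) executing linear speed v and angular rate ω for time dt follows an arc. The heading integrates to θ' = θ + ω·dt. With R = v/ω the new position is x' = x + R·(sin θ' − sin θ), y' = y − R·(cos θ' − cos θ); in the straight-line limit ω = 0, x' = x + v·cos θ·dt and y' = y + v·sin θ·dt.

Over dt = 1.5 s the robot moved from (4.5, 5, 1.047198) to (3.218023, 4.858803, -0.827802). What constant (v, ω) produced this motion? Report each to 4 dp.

Δθ = -0.827802 − 1.047198 = -1.875000
ω = Δθ/dt = -1.875000/1.5 = -1.2500
R = Δx/(sin θ' − sin θ) = 0.8000
v = R·ω = 0.8000·-1.2500 = -1.0000

v = -1.0000, ω = -1.2500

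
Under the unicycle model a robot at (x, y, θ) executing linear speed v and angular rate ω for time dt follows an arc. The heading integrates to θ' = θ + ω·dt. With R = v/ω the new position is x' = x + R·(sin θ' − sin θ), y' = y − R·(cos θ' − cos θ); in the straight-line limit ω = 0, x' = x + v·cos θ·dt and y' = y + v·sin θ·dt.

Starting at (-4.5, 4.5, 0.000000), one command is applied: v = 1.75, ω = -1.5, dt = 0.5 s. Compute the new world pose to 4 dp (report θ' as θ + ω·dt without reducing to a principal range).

(-3.7048, 4.1870, -0.7500)

θ' = 0.0000 + -1.5·0.5 = -0.7500
R = v/ω = 1.75/-1.5 = -1.1667
x' = -4.5 + -1.1667·(sin -0.7500 − sin 0.0000) = -3.7048
y' = 4.5 − -1.1667·(cos -0.7500 − cos 0.0000) = 4.1870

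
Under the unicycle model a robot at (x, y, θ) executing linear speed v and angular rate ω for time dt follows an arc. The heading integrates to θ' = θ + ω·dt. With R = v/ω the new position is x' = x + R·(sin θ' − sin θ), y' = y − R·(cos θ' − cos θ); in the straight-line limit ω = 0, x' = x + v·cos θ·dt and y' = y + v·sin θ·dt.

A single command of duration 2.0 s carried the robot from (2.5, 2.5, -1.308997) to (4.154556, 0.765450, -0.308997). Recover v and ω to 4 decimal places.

Δθ = -0.308997 − -1.308997 = 1.000000
ω = Δθ/dt = 1.000000/2.0 = 0.5000
R = −Δy/(cos θ' − cos θ) = 2.5000
v = R·ω = 2.5000·0.5000 = 1.2500

v = 1.2500, ω = 0.5000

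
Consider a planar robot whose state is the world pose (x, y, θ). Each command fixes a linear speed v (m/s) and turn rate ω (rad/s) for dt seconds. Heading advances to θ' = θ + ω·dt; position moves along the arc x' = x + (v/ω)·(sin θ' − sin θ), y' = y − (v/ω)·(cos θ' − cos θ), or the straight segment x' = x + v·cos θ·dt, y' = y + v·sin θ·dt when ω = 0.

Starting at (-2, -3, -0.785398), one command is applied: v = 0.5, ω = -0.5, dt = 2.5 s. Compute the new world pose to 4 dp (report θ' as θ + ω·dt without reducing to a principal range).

θ' = -0.7854 + -0.5·2.5 = -2.0354
R = v/ω = 0.5/-0.5 = -1.0000
x' = -2 + -1.0000·(sin -2.0354 − sin -0.7854) = -1.8131
y' = -3 − -1.0000·(cos -2.0354 − cos -0.7854) = -4.1552

(-1.8131, -4.1552, -2.0354)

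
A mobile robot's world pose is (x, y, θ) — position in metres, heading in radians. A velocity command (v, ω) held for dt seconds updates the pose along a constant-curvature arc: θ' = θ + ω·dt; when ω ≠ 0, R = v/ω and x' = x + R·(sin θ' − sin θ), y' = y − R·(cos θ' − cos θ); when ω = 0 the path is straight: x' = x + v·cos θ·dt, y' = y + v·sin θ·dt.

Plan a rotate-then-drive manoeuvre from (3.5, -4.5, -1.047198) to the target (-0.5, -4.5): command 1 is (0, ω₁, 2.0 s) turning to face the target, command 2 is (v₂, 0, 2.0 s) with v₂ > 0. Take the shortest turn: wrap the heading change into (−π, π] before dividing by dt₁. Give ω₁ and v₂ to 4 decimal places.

ω₁ = -1.0472, v₂ = 2.0000

heading to target = atan2(-4.5−-4.5, -0.5−3.5) = 3.1416
Δθ = wrap(3.1416 − -1.0472) = -2.0944; ω₁ = Δθ/dt₁ = -1.0472
distance = √((-0.5−3.5)² + (-4.5−-4.5)²) = 4.0000; v₂ = distance/dt₂ = 2.0000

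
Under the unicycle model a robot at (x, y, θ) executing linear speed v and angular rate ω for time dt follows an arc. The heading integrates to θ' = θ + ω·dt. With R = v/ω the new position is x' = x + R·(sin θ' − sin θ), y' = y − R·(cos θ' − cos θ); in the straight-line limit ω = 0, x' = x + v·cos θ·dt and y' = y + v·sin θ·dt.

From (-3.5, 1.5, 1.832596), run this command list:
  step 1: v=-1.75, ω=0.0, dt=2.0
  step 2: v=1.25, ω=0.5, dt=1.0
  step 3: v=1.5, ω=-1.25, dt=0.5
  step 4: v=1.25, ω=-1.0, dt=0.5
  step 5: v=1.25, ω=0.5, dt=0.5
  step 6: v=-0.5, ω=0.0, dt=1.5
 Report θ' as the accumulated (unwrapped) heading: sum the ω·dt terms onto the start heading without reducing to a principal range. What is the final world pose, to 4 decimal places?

step 1: θ'=1.8326 (straight) → pose (-2.5941, -1.8807, 1.8326)
step 2: θ'=2.3326 (R=2.5000) → pose (-3.2000, -0.8022, 2.3326)
step 3: θ'=1.7076 (R=-1.2000) → pose (-3.5204, -0.1376, 1.7076)
step 4: θ'=1.2076 (R=-1.2500) → pose (-3.4506, 0.4769, 1.2076)
step 5: θ'=1.4576 (R=2.5000) → pose (-3.3035, 1.0827, 1.4576)
step 6: θ'=1.4576 (straight) → pose (-3.3882, 0.3375, 1.4576)

(-3.3882, 0.3375, 1.4576)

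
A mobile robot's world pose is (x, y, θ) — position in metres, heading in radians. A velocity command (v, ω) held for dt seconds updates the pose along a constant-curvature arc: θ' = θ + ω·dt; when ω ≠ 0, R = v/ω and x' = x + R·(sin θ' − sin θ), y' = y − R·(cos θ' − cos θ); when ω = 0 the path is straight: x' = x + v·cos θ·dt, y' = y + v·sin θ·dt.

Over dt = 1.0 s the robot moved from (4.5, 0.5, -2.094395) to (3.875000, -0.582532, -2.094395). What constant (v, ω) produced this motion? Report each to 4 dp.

v = 1.2500, ω = 0.0000

Δθ = -2.094395 − -2.094395 = 0.000000
ω = Δθ/dt = 0.000000/1.0 = 0.0000
ω = 0 → v = (Δx·cos θ + Δy·sin θ)/dt = 1.2500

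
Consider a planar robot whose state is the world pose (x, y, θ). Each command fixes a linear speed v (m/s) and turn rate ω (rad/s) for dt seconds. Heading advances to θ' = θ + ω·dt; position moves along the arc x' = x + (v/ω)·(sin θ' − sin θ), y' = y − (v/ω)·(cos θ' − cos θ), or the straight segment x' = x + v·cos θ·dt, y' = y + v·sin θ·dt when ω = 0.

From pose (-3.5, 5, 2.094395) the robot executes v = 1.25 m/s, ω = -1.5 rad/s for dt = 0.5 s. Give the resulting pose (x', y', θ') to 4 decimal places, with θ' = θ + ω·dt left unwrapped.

θ' = 2.0944 + -1.5·0.5 = 1.3444
R = v/ω = 1.25/-1.5 = -0.8333
x' = -3.5 + -0.8333·(sin 1.3444 − sin 2.0944) = -3.5904
y' = 5 − -0.8333·(cos 1.3444 − cos 2.0944) = 5.6037

(-3.5904, 5.6037, 1.3444)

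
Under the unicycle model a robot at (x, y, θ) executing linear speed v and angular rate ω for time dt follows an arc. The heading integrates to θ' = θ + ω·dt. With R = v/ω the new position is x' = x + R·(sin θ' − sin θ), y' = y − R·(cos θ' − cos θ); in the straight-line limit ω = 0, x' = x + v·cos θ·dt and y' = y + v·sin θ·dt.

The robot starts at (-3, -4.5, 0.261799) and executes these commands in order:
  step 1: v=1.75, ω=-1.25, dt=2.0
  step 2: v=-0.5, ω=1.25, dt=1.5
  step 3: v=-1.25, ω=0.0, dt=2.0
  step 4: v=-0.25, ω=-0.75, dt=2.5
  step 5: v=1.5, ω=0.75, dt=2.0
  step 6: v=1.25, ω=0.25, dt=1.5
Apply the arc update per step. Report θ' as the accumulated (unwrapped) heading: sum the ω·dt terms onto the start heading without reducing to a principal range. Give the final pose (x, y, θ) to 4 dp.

(-2.3770, -8.3839, -0.3632)

step 1: θ'=-2.2382 (R=-1.4000) → pose (-1.5381, -6.7188, -2.2382)
step 2: θ'=-0.3632 (R=-0.4000) → pose (-1.7101, -6.0973, -0.3632)
step 3: θ'=-0.3632 (straight) → pose (-4.0470, -5.2092, -0.3632)
step 4: θ'=-2.2382 (R=0.3333) → pose (-4.1904, -4.6913, -2.2382)
step 5: θ'=-0.7382 (R=2.0000) → pose (-3.9655, -7.4085, -0.7382)
step 6: θ'=-0.3632 (R=5.0000) → pose (-2.3770, -8.3839, -0.3632)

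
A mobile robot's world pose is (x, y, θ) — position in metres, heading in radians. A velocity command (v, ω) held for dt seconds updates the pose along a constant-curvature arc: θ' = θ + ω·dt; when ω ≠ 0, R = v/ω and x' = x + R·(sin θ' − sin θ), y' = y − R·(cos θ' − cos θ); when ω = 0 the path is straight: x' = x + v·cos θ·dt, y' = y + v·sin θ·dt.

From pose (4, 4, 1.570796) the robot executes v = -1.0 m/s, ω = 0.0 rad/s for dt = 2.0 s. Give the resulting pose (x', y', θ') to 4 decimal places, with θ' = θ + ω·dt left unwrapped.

(4.0000, 2.0000, 1.5708)

θ' = 1.5708 + 0.0·2.0 = 1.5708
ω = 0 → straight: x' = 4 + -1.0·cos(1.5708)·2.0 = 4.0000
y' = 4 + -1.0·sin(1.5708)·2.0 = 2.0000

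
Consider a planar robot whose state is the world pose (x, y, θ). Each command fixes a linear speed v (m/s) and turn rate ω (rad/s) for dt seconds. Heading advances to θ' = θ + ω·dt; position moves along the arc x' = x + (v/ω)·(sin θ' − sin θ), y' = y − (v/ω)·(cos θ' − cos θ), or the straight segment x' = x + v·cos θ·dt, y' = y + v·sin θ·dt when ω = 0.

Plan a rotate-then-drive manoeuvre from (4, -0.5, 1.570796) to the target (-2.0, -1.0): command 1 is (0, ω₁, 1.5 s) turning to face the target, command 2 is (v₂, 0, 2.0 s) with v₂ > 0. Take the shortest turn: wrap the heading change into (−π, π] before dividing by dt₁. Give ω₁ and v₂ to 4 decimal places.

ω₁ = 1.1026, v₂ = 3.0104

heading to target = atan2(-1−-0.5, -2−4) = -3.0585
Δθ = wrap(-3.0585 − 1.5708) = 1.6539; ω₁ = Δθ/dt₁ = 1.1026
distance = √((-2−4)² + (-1−-0.5)²) = 6.0208; v₂ = distance/dt₂ = 3.0104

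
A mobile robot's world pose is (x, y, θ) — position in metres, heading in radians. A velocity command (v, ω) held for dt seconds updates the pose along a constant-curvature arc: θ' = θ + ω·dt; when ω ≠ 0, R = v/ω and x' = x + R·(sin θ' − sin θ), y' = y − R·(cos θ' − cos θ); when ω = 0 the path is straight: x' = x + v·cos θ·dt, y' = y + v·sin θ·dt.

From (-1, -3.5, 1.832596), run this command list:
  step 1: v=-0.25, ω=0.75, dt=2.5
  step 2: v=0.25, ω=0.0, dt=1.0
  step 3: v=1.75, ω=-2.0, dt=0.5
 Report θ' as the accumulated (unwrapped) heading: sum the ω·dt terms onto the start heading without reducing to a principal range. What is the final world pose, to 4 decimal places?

(-1.5475, -3.8845, 2.7076)

step 1: θ'=3.7076 (R=-0.3333) → pose (-0.4993, -3.6951, 3.7076)
step 2: θ'=3.7076 (straight) → pose (-0.7103, -3.8291, 3.7076)
step 3: θ'=2.7076 (R=-0.8750) → pose (-1.5475, -3.8845, 2.7076)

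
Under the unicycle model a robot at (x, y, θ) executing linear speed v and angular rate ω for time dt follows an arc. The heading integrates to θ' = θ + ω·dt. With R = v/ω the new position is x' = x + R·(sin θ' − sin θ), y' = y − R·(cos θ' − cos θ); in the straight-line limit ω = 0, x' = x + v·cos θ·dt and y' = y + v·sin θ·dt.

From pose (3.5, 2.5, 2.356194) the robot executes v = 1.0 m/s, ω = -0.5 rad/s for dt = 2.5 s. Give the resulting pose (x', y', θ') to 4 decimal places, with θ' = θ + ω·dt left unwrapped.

θ' = 2.3562 + -0.5·2.5 = 1.1062
R = v/ω = 1.0/-0.5 = -2.0000
x' = 3.5 + -2.0000·(sin 1.1062 − sin 2.3562) = 3.1262
y' = 2.5 − -2.0000·(cos 1.1062 − cos 2.3562) = 4.8103

(3.1262, 4.8103, 1.1062)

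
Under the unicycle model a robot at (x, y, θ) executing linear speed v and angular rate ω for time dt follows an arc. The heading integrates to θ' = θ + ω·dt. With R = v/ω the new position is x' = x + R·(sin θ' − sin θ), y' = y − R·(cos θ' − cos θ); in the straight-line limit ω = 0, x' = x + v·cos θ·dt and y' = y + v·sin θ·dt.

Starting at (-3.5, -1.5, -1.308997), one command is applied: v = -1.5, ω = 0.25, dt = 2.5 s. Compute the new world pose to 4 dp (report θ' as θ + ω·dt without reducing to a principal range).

θ' = -1.3090 + 0.25·2.5 = -0.6840
R = v/ω = -1.5/0.25 = -6.0000
x' = -3.5 + -6.0000·(sin -0.6840 − sin -1.3090) = -5.5042
y' = -1.5 − -6.0000·(cos -0.6840 − cos -1.3090) = 1.5974

(-5.5042, 1.5974, -0.6840)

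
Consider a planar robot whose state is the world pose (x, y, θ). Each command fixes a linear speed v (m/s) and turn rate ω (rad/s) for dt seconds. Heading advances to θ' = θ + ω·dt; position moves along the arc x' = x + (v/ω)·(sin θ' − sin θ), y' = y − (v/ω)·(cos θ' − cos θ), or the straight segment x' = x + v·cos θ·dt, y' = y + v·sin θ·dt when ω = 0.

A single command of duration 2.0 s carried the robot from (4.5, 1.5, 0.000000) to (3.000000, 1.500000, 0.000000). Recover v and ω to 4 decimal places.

v = -0.7500, ω = 0.0000

Δθ = 0.000000 − 0.000000 = 0.000000
ω = Δθ/dt = 0.000000/2.0 = 0.0000
ω = 0 → v = (Δx·cos θ + Δy·sin θ)/dt = -0.7500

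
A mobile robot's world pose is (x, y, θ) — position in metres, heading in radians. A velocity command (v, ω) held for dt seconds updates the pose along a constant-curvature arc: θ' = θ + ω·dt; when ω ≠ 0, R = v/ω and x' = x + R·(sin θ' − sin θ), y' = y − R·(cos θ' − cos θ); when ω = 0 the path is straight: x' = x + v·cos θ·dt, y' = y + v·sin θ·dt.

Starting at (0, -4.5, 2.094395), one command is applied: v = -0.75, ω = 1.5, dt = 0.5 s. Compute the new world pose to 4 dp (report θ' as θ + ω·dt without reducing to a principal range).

θ' = 2.0944 + 1.5·0.5 = 2.8444
R = v/ω = -0.75/1.5 = -0.5000
x' = 0 + -0.5000·(sin 2.8444 − sin 2.0944) = 0.2866
y' = -4.5 − -0.5000·(cos 2.8444 − cos 2.0944) = -4.7281

(0.2866, -4.7281, 2.8444)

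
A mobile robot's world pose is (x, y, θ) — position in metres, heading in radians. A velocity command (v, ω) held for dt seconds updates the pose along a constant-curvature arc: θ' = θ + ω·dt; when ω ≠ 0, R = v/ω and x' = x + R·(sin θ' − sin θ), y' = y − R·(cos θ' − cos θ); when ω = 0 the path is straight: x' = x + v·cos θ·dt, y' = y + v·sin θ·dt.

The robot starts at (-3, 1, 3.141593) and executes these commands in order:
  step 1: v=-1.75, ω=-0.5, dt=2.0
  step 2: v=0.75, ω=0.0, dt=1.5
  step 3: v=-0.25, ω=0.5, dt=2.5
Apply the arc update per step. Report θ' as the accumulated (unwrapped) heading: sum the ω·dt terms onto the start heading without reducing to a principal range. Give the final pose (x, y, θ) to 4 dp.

(-0.1183, 0.1234, 3.3916)

step 1: θ'=2.1416 (R=3.5000) → pose (-0.0549, -0.6089, 2.1416)
step 2: θ'=2.1416 (straight) → pose (-0.6627, 0.3377, 2.1416)
step 3: θ'=3.3916 (R=-0.5000) → pose (-0.1183, 0.1234, 3.3916)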